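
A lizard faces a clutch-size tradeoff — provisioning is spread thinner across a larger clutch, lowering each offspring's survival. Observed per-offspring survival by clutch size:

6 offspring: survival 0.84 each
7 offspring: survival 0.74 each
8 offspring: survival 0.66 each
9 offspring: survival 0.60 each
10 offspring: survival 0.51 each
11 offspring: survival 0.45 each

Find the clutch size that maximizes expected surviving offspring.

9

Expected surviving offspring = c × s(c):
  c=6: 6 × 0.84 = 5.040
  c=7: 7 × 0.74 = 5.180
  c=8: 8 × 0.66 = 5.280
  c=9: 9 × 0.60 = 5.400
  c=10: 10 × 0.51 = 5.100
  c=11: 11 × 0.45 = 4.950
Maximum at c = 9 (5.400 surviving offspring).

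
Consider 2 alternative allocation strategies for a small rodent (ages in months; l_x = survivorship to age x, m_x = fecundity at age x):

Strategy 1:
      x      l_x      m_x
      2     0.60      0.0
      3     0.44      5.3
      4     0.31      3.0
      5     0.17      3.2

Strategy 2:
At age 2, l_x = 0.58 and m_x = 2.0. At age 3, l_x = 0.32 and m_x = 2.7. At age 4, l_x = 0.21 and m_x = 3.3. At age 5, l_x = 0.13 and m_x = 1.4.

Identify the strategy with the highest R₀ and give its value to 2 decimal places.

3.81

Strategy 1: R₀ = 0.60×0.0 + 0.44×5.3 + 0.31×3.0 + 0.17×3.2 = 3.8060
Strategy 2: R₀ = 0.58×2.0 + 0.32×2.7 + 0.21×3.3 + 0.13×1.4 = 2.8990
Highest R₀: strategy 1 with 3.8060.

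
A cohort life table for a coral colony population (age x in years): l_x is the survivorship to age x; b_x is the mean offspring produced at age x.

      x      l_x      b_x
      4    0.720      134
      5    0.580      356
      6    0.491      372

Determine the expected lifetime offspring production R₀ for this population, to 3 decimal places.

R₀ = Σ l_x b_x:
  age 4: 0.720 × 134 = 96.4800
  age 5: 0.580 × 356 = 206.4800
  age 6: 0.491 × 372 = 182.6520
R₀ = 96.4800 + 206.4800 + 182.6520 = 485.6120

485.612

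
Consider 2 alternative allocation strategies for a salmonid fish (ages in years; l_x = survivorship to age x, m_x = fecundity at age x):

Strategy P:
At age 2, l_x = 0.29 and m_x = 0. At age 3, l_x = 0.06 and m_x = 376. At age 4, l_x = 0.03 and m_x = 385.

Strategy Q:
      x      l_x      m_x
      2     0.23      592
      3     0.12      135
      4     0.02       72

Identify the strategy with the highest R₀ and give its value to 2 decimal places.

Strategy P: R₀ = 0.29×0 + 0.06×376 + 0.03×385 = 34.1100
Strategy Q: R₀ = 0.23×592 + 0.12×135 + 0.02×72 = 153.8000
Highest R₀: strategy Q with 153.8000.

153.80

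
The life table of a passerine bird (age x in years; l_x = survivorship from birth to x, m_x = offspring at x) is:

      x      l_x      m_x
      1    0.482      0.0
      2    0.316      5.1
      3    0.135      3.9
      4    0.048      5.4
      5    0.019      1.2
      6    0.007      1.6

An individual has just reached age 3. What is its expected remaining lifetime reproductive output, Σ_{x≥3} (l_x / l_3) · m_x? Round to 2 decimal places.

6.07

l_3 = 0.135. Conditional survival from age 3 to x is l_x / l_3.
  x=3: (0.135/0.135) × 3.9 = 3.9000
  x=4: (0.048/0.135) × 5.4 = 1.9200
  x=5: (0.019/0.135) × 1.2 = 0.1689
  x=6: (0.007/0.135) × 1.6 = 0.0830
Sum = 3.9000 + 1.9200 + 0.1689 + 0.0830 = 6.0719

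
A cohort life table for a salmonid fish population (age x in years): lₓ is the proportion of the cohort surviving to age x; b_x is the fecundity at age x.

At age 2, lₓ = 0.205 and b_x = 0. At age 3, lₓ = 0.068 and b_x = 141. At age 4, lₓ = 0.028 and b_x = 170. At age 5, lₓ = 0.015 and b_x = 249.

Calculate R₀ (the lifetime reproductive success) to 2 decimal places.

R₀ = Σ lₓ b_x:
  age 2: 0.205 × 0 = 0.0000
  age 3: 0.068 × 141 = 9.5880
  age 4: 0.028 × 170 = 4.7600
  age 5: 0.015 × 249 = 3.7350
R₀ = 0.0000 + 9.5880 + 4.7600 + 3.7350 = 18.0830

18.08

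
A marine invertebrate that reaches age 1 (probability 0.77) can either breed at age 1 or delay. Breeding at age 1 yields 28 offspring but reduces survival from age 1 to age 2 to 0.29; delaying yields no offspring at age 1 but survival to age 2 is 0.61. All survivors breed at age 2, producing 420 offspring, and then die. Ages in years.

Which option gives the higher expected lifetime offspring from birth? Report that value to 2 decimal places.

197.27

breed at age 1: R₀ = 0.77 × (28 + 0.29 × 420) = 0.77 × 149.8000 = 115.3460
delay to age 2: R₀ = 0.77 × (0.61 × 420) = 0.77 × 256.2000 = 197.2740
Higher: delay to age 2 (197.2740).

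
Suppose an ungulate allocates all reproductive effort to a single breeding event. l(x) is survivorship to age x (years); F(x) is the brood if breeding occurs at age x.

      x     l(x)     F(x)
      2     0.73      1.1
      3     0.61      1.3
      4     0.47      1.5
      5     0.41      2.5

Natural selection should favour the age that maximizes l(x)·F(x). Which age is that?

Expected offspring if breeding at age x = l(x) × F(x):
  age 2: 0.73 × 1.1 = 0.803
  age 3: 0.61 × 1.3 = 0.793
  age 4: 0.47 × 1.5 = 0.705
  age 5: 0.41 × 2.5 = 1.025
Maximum at age 5 (1.025).

5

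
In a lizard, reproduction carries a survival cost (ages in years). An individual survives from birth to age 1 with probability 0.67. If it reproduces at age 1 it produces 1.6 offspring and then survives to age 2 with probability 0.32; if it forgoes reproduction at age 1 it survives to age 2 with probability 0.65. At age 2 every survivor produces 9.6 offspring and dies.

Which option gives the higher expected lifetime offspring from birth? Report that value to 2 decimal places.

breed at age 1: R₀ = 0.67 × (1.6 + 0.32 × 9.6) = 0.67 × 4.6720 = 3.1302
delay to age 2: R₀ = 0.67 × (0.65 × 9.6) = 0.67 × 6.2400 = 4.1808
Higher: delay to age 2 (4.1808).

4.18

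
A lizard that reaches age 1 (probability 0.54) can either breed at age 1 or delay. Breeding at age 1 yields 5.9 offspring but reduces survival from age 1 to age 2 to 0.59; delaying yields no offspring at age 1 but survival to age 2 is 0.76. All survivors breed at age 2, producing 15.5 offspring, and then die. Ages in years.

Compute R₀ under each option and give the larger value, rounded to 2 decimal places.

breed at age 1: R₀ = 0.54 × (5.9 + 0.59 × 15.5) = 0.54 × 15.0450 = 8.1243
delay to age 2: R₀ = 0.54 × (0.76 × 15.5) = 0.54 × 11.7800 = 6.3612
Higher: breed at age 1 (8.1243).

8.12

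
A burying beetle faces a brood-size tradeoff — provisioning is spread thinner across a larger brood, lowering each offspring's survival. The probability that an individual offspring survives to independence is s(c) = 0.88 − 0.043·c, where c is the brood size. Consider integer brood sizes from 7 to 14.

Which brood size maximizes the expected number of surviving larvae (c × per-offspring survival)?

Expected surviving larvae = c × s(c):
  c=7: 7 × 0.579 = 4.053
  c=8: 8 × 0.536 = 4.288
  c=9: 9 × 0.493 = 4.437
  c=10: 10 × 0.450 = 4.500
  c=11: 11 × 0.407 = 4.477
  c=12: 12 × 0.364 = 4.368
  c=13: 13 × 0.321 = 4.173
  c=14: 14 × 0.278 = 3.892
Maximum at c = 10 (4.500 surviving larvae).

10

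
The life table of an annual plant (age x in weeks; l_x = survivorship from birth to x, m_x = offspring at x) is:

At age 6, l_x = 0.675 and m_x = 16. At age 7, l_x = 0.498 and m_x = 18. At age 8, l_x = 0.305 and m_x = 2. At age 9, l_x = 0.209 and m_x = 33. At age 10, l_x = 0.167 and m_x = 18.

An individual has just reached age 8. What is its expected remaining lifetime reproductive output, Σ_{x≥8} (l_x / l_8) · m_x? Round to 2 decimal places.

l_8 = 0.305. Conditional survival from age 8 to x is l_x / l_8.
  x=8: (0.305/0.305) × 2 = 2.0000
  x=9: (0.209/0.305) × 33 = 22.6131
  x=10: (0.167/0.305) × 18 = 9.8557
Sum = 2.0000 + 22.6131 + 9.8557 = 34.4689

34.47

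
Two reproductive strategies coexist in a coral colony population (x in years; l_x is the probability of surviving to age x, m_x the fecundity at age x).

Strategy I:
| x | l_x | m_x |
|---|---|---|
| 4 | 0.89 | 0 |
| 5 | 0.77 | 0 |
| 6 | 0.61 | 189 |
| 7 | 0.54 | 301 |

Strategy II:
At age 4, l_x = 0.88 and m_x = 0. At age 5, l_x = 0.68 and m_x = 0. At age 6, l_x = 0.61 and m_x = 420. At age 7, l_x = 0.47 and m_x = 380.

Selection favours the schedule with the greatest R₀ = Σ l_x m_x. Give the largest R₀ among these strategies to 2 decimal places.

Strategy I: R₀ = 0.89×0 + 0.77×0 + 0.61×189 + 0.54×301 = 277.8300
Strategy II: R₀ = 0.88×0 + 0.68×0 + 0.61×420 + 0.47×380 = 434.8000
Highest R₀: strategy II with 434.8000.

434.80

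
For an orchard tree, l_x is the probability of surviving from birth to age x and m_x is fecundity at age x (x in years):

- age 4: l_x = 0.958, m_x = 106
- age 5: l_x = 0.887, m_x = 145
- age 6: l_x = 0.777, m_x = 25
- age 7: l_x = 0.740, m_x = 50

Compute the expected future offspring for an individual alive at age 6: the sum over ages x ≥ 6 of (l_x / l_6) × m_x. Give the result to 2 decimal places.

72.62

l_6 = 0.777. Conditional survival from age 6 to x is l_x / l_6.
  x=6: (0.777/0.777) × 25 = 25.0000
  x=7: (0.740/0.777) × 50 = 47.6190
Sum = 25.0000 + 47.6190 = 72.6190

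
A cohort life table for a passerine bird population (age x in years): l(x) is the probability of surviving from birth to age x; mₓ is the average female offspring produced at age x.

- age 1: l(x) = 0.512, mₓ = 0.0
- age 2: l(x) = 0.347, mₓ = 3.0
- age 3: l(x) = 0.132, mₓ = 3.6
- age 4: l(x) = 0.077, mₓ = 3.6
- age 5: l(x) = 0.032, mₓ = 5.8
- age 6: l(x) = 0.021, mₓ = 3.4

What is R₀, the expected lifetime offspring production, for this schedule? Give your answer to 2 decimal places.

R₀ = Σ l(x) mₓ:
  age 1: 0.512 × 0.0 = 0.0000
  age 2: 0.347 × 3.0 = 1.0410
  age 3: 0.132 × 3.6 = 0.4752
  age 4: 0.077 × 3.6 = 0.2772
  age 5: 0.032 × 5.8 = 0.1856
  age 6: 0.021 × 3.4 = 0.0714
R₀ = 0.0000 + 1.0410 + 0.4752 + 0.2772 + 0.1856 + 0.0714 = 2.0504

2.05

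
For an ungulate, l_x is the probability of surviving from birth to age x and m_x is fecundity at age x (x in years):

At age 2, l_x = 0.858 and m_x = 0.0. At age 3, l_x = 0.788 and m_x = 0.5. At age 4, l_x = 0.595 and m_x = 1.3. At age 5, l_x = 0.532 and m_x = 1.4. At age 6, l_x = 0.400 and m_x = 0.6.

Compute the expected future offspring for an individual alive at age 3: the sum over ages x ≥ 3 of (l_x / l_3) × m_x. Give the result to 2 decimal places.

2.73

l_3 = 0.788. Conditional survival from age 3 to x is l_x / l_3.
  x=3: (0.788/0.788) × 0.5 = 0.5000
  x=4: (0.595/0.788) × 1.3 = 0.9816
  x=5: (0.532/0.788) × 1.4 = 0.9452
  x=6: (0.400/0.788) × 0.6 = 0.3046
Sum = 0.5000 + 0.9816 + 0.9452 + 0.3046 = 2.7313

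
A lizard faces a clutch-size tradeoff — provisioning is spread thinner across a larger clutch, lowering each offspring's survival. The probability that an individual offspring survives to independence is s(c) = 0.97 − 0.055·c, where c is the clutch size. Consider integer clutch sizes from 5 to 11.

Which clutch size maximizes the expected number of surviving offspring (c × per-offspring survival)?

Expected surviving offspring = c × s(c):
  c=5: 5 × 0.695 = 3.475
  c=6: 6 × 0.640 = 3.840
  c=7: 7 × 0.585 = 4.095
  c=8: 8 × 0.530 = 4.240
  c=9: 9 × 0.475 = 4.275
  c=10: 10 × 0.420 = 4.200
  c=11: 11 × 0.365 = 4.015
Maximum at c = 9 (4.275 surviving offspring).

9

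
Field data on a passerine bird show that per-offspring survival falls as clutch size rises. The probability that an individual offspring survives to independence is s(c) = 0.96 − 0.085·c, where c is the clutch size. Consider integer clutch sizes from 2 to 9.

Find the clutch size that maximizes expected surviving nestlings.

6

Expected surviving nestlings = c × s(c):
  c=2: 2 × 0.790 = 1.580
  c=3: 3 × 0.705 = 2.115
  c=4: 4 × 0.620 = 2.480
  c=5: 5 × 0.535 = 2.675
  c=6: 6 × 0.450 = 2.700
  c=7: 7 × 0.365 = 2.555
  c=8: 8 × 0.280 = 2.240
  c=9: 9 × 0.195 = 1.755
Maximum at c = 6 (2.700 surviving nestlings).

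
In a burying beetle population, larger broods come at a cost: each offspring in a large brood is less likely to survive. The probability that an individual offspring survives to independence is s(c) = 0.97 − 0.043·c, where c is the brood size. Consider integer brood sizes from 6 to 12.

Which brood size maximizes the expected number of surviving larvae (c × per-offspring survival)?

11

Expected surviving larvae = c × s(c):
  c=6: 6 × 0.712 = 4.272
  c=7: 7 × 0.669 = 4.683
  c=8: 8 × 0.626 = 5.008
  c=9: 9 × 0.583 = 5.247
  c=10: 10 × 0.540 = 5.400
  c=11: 11 × 0.497 = 5.467
  c=12: 12 × 0.454 = 5.448
Maximum at c = 11 (5.467 surviving larvae).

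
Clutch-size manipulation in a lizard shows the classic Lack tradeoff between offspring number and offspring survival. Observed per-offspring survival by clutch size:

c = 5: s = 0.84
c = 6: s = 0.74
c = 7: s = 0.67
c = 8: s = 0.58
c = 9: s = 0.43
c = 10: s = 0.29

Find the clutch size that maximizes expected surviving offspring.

7

Expected surviving offspring = c × s(c):
  c=5: 5 × 0.84 = 4.200
  c=6: 6 × 0.74 = 4.440
  c=7: 7 × 0.67 = 4.690
  c=8: 8 × 0.58 = 4.640
  c=9: 9 × 0.43 = 3.870
  c=10: 10 × 0.29 = 2.900
Maximum at c = 7 (4.690 surviving offspring).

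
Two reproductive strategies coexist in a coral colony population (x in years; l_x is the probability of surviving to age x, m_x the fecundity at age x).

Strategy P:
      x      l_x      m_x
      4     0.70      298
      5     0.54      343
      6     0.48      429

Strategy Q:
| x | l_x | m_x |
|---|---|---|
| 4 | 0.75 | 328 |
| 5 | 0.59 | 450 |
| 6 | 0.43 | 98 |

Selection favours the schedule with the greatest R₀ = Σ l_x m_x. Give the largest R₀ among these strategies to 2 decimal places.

599.74

Strategy P: R₀ = 0.70×298 + 0.54×343 + 0.48×429 = 599.7400
Strategy Q: R₀ = 0.75×328 + 0.59×450 + 0.43×98 = 553.6400
Highest R₀: strategy P with 599.7400.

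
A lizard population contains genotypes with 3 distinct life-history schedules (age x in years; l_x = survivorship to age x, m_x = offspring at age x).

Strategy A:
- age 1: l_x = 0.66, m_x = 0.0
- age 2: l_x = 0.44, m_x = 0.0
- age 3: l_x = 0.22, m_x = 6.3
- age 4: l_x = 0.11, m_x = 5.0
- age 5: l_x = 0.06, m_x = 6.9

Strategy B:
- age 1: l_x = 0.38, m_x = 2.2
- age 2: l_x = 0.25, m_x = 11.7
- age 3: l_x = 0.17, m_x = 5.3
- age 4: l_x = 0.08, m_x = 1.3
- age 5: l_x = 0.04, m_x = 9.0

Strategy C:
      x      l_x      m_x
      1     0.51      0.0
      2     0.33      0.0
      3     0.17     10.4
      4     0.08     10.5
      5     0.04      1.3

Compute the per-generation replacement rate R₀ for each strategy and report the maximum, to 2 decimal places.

Strategy A: R₀ = 0.66×0.0 + 0.44×0.0 + 0.22×6.3 + 0.11×5.0 + 0.06×6.9 = 2.3500
Strategy B: R₀ = 0.38×2.2 + 0.25×11.7 + 0.17×5.3 + 0.08×1.3 + 0.04×9.0 = 5.1260
Strategy C: R₀ = 0.51×0.0 + 0.33×0.0 + 0.17×10.4 + 0.08×10.5 + 0.04×1.3 = 2.6600
Highest R₀: strategy B with 5.1260.

5.13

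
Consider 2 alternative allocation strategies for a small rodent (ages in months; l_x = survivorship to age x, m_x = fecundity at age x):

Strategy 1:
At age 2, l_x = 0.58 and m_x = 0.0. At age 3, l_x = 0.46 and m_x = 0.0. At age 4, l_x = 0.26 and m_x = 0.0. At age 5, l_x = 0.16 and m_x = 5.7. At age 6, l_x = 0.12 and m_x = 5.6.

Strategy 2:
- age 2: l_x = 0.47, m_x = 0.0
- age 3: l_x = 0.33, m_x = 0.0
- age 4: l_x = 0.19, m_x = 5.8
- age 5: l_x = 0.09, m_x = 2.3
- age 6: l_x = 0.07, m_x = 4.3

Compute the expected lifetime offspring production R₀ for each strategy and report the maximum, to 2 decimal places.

1.61

Strategy 1: R₀ = 0.58×0.0 + 0.46×0.0 + 0.26×0.0 + 0.16×5.7 + 0.12×5.6 = 1.5840
Strategy 2: R₀ = 0.47×0.0 + 0.33×0.0 + 0.19×5.8 + 0.09×2.3 + 0.07×4.3 = 1.6100
Highest R₀: strategy 2 with 1.6100.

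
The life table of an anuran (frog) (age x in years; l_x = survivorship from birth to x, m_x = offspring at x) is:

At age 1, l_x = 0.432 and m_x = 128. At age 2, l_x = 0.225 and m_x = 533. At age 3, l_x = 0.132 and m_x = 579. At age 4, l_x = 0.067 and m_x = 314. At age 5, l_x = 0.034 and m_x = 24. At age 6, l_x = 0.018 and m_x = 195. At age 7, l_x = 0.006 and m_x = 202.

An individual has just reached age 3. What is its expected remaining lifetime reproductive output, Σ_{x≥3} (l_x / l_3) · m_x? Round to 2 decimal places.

l_3 = 0.132. Conditional survival from age 3 to x is l_x / l_3.
  x=3: (0.132/0.132) × 579 = 579.0000
  x=4: (0.067/0.132) × 314 = 159.3788
  x=5: (0.034/0.132) × 24 = 6.1818
  x=6: (0.018/0.132) × 195 = 26.5909
  x=7: (0.006/0.132) × 202 = 9.1818
Sum = 579.0000 + 159.3788 + 6.1818 + 26.5909 + 9.1818 = 780.3333

780.33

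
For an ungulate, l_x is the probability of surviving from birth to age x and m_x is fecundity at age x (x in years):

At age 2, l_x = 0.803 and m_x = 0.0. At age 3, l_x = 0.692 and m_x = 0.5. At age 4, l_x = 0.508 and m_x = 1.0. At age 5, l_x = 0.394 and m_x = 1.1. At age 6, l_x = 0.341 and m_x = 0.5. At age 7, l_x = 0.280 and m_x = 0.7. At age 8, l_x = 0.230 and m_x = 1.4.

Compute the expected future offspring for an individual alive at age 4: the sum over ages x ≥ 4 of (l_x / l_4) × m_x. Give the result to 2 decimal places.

l_4 = 0.508. Conditional survival from age 4 to x is l_x / l_4.
  x=4: (0.508/0.508) × 1.0 = 1.0000
  x=5: (0.394/0.508) × 1.1 = 0.8531
  x=6: (0.341/0.508) × 0.5 = 0.3356
  x=7: (0.280/0.508) × 0.7 = 0.3858
  x=8: (0.230/0.508) × 1.4 = 0.6339
Sum = 1.0000 + 0.8531 + 0.3356 + 0.3858 + 0.6339 = 3.2085

3.21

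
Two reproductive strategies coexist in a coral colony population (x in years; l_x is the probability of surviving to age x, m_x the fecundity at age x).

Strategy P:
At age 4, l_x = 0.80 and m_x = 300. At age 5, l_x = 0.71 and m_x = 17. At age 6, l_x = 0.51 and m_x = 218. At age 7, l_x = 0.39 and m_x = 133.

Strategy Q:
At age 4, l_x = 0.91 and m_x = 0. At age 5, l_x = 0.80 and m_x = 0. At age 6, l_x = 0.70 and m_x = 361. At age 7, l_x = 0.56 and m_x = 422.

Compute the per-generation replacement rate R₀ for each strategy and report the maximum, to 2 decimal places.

489.02

Strategy P: R₀ = 0.80×300 + 0.71×17 + 0.51×218 + 0.39×133 = 415.1200
Strategy Q: R₀ = 0.91×0 + 0.80×0 + 0.70×361 + 0.56×422 = 489.0200
Highest R₀: strategy Q with 489.0200.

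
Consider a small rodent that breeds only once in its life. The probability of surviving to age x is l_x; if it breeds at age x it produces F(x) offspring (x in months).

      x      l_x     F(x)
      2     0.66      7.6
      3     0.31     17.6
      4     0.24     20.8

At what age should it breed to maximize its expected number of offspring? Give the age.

Expected offspring if breeding at age x = l_x × F(x):
  age 2: 0.66 × 7.6 = 5.016
  age 3: 0.31 × 17.6 = 5.456
  age 4: 0.24 × 20.8 = 4.992
Maximum at age 3 (5.456).

3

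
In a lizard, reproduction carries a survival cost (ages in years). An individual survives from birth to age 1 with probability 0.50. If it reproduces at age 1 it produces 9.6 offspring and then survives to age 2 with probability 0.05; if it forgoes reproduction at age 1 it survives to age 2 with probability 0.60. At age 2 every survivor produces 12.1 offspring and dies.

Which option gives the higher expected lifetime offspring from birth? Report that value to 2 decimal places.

5.10

breed at age 1: R₀ = 0.50 × (9.6 + 0.05 × 12.1) = 0.50 × 10.2050 = 5.1025
delay to age 2: R₀ = 0.50 × (0.60 × 12.1) = 0.50 × 7.2600 = 3.6300
Higher: breed at age 1 (5.1025).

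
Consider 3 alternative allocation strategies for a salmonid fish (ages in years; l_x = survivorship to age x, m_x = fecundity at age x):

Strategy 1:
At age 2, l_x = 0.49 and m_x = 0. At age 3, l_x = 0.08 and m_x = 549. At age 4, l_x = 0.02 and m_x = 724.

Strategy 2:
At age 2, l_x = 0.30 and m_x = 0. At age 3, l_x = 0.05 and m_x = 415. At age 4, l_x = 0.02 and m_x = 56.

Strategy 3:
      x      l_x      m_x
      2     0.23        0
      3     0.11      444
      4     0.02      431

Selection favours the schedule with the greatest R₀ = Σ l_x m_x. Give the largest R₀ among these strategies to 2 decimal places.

58.40

Strategy 1: R₀ = 0.49×0 + 0.08×549 + 0.02×724 = 58.4000
Strategy 2: R₀ = 0.30×0 + 0.05×415 + 0.02×56 = 21.8700
Strategy 3: R₀ = 0.23×0 + 0.11×444 + 0.02×431 = 57.4600
Highest R₀: strategy 1 with 58.4000.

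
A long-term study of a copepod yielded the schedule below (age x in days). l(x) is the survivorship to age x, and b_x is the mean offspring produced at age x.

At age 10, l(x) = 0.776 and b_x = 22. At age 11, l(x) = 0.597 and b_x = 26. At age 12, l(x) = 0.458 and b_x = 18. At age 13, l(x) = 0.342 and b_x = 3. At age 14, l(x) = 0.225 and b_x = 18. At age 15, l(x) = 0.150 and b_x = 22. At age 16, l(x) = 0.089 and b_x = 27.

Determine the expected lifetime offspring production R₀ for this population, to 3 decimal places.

R₀ = Σ l(x) b_x:
  age 10: 0.776 × 22 = 17.0720
  age 11: 0.597 × 26 = 15.5220
  age 12: 0.458 × 18 = 8.2440
  age 13: 0.342 × 3 = 1.0260
  age 14: 0.225 × 18 = 4.0500
  age 15: 0.150 × 22 = 3.3000
  age 16: 0.089 × 27 = 2.4030
R₀ = 17.0720 + 15.5220 + 8.2440 + 1.0260 + 4.0500 + 3.3000 + 2.4030 = 51.6170

51.617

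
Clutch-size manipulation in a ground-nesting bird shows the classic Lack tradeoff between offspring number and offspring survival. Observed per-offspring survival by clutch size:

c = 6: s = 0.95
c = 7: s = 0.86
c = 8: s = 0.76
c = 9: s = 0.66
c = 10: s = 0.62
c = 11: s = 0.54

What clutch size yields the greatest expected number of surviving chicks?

Expected surviving chicks = c × s(c):
  c=6: 6 × 0.95 = 5.700
  c=7: 7 × 0.86 = 6.020
  c=8: 8 × 0.76 = 6.080
  c=9: 9 × 0.66 = 5.940
  c=10: 10 × 0.62 = 6.200
  c=11: 11 × 0.54 = 5.940
Maximum at c = 10 (6.200 surviving chicks).

10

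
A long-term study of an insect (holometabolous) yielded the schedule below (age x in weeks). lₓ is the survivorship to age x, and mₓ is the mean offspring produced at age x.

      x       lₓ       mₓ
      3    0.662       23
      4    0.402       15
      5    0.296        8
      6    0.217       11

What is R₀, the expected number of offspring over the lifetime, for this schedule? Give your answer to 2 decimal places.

R₀ = Σ lₓ mₓ:
  age 3: 0.662 × 23 = 15.2260
  age 4: 0.402 × 15 = 6.0300
  age 5: 0.296 × 8 = 2.3680
  age 6: 0.217 × 11 = 2.3870
R₀ = 15.2260 + 6.0300 + 2.3680 + 2.3870 = 26.0110

26.01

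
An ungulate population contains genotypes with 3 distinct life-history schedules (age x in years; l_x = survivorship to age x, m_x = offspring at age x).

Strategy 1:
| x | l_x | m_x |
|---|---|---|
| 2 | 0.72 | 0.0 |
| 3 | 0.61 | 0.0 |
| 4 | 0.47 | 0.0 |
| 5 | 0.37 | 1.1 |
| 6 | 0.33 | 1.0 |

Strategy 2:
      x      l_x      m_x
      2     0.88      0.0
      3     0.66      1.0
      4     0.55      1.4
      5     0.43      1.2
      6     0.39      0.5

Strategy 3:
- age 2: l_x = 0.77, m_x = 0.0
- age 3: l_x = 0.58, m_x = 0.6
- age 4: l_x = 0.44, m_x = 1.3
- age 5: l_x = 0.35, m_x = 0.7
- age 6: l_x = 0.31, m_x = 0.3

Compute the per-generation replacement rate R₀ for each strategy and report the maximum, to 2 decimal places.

2.14

Strategy 1: R₀ = 0.72×0.0 + 0.61×0.0 + 0.47×0.0 + 0.37×1.1 + 0.33×1.0 = 0.7370
Strategy 2: R₀ = 0.88×0.0 + 0.66×1.0 + 0.55×1.4 + 0.43×1.2 + 0.39×0.5 = 2.1410
Strategy 3: R₀ = 0.77×0.0 + 0.58×0.6 + 0.44×1.3 + 0.35×0.7 + 0.31×0.3 = 1.2580
Highest R₀: strategy 2 with 2.1410.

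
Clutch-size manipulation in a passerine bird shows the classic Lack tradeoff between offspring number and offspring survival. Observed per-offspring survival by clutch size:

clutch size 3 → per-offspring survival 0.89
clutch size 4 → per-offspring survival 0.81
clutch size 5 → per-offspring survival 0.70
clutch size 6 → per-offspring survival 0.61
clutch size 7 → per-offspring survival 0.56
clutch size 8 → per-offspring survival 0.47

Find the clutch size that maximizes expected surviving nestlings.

7

Expected surviving nestlings = c × s(c):
  c=3: 3 × 0.89 = 2.670
  c=4: 4 × 0.81 = 3.240
  c=5: 5 × 0.70 = 3.500
  c=6: 6 × 0.61 = 3.660
  c=7: 7 × 0.56 = 3.920
  c=8: 8 × 0.47 = 3.760
Maximum at c = 7 (3.920 surviving nestlings).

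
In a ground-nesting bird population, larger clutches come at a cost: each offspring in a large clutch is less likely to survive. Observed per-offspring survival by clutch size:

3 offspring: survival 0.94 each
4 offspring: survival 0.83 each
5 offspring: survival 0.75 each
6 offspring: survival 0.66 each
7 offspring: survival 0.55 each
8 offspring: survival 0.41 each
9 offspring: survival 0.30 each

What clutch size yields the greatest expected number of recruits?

6

Expected recruits = c × s(c):
  c=3: 3 × 0.94 = 2.820
  c=4: 4 × 0.83 = 3.320
  c=5: 5 × 0.75 = 3.750
  c=6: 6 × 0.66 = 3.960
  c=7: 7 × 0.55 = 3.850
  c=8: 8 × 0.41 = 3.280
  c=9: 9 × 0.30 = 2.700
Maximum at c = 6 (3.960 recruits).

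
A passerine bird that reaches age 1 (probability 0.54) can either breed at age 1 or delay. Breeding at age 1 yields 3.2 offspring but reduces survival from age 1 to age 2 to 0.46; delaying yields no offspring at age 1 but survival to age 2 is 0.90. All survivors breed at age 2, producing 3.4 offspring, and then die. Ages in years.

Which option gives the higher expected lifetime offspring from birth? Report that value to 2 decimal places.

breed at age 1: R₀ = 0.54 × (3.2 + 0.46 × 3.4) = 0.54 × 4.7640 = 2.5726
delay to age 2: R₀ = 0.54 × (0.90 × 3.4) = 0.54 × 3.0600 = 1.6524
Higher: breed at age 1 (2.5726).

2.57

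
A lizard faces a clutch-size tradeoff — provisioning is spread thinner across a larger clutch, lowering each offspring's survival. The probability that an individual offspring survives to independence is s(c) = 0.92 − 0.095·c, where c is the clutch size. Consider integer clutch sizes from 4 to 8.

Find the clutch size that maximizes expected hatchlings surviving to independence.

Expected hatchlings surviving to independence = c × s(c):
  c=4: 4 × 0.540 = 2.160
  c=5: 5 × 0.445 = 2.225
  c=6: 6 × 0.350 = 2.100
  c=7: 7 × 0.255 = 1.785
  c=8: 8 × 0.160 = 1.280
Maximum at c = 5 (2.225 hatchlings surviving to independence).

5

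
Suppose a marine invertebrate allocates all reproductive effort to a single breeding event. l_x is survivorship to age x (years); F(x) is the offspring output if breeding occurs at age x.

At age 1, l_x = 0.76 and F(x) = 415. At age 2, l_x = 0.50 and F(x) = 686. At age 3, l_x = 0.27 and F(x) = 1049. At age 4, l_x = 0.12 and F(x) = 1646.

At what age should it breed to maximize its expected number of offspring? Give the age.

Expected offspring if breeding at age x = l_x × F(x):
  age 1: 0.76 × 415 = 315.400
  age 2: 0.50 × 686 = 343.000
  age 3: 0.27 × 1049 = 283.230
  age 4: 0.12 × 1646 = 197.520
Maximum at age 2 (343.000).

2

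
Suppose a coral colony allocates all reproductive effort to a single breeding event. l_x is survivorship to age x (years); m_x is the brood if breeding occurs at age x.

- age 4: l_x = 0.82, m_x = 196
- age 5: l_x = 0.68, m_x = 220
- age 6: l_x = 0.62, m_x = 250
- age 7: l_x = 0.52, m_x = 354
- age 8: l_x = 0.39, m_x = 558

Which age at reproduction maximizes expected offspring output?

8

Expected offspring if breeding at age x = l_x × m_x:
  age 4: 0.82 × 196 = 160.720
  age 5: 0.68 × 220 = 149.600
  age 6: 0.62 × 250 = 155.000
  age 7: 0.52 × 354 = 184.080
  age 8: 0.39 × 558 = 217.620
Maximum at age 8 (217.620).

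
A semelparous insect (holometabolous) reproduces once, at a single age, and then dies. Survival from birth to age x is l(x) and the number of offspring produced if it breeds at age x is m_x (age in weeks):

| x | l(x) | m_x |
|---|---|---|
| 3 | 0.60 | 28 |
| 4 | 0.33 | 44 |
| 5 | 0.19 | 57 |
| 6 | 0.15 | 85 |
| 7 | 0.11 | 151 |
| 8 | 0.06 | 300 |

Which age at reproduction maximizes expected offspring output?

Expected offspring if breeding at age x = l(x) × m_x:
  age 3: 0.60 × 28 = 16.800
  age 4: 0.33 × 44 = 14.520
  age 5: 0.19 × 57 = 10.830
  age 6: 0.15 × 85 = 12.750
  age 7: 0.11 × 151 = 16.610
  age 8: 0.06 × 300 = 18.000
Maximum at age 8 (18.000).

8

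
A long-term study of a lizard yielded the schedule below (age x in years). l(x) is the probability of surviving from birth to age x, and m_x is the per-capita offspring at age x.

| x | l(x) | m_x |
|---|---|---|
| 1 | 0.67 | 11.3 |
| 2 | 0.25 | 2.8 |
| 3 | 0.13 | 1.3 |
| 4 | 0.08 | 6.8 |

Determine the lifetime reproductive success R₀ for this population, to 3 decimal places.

8.984

R₀ = Σ l(x) m_x:
  age 1: 0.67 × 11.3 = 7.5710
  age 2: 0.25 × 2.8 = 0.7000
  age 3: 0.13 × 1.3 = 0.1690
  age 4: 0.08 × 6.8 = 0.5440
R₀ = 7.5710 + 0.7000 + 0.1690 + 0.5440 = 8.9840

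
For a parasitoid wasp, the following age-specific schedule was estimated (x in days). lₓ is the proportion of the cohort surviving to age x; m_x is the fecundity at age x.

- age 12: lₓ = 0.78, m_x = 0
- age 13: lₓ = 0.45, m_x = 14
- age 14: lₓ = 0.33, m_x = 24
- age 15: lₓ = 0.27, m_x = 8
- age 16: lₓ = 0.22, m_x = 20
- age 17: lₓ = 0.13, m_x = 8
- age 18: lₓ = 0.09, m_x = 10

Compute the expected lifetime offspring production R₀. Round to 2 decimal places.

R₀ = Σ lₓ m_x:
  age 12: 0.78 × 0 = 0.0000
  age 13: 0.45 × 14 = 6.3000
  age 14: 0.33 × 24 = 7.9200
  age 15: 0.27 × 8 = 2.1600
  age 16: 0.22 × 20 = 4.4000
  age 17: 0.13 × 8 = 1.0400
  age 18: 0.09 × 10 = 0.9000
R₀ = 0.0000 + 6.3000 + 7.9200 + 2.1600 + 4.4000 + 1.0400 + 0.9000 = 22.7200

22.72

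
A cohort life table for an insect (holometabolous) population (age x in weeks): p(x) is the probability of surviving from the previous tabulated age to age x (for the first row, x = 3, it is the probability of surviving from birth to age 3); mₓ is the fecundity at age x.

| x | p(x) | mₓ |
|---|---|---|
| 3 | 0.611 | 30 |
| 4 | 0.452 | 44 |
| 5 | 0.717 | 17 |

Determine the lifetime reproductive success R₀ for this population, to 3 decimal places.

Survivorship from birth: l_x = p_3·p_4·…·p_x.
  l_3 = 0.61100
  l_4 = 0.27617
  l_5 = 0.19802
R₀ = Σ l_x mₓ:
  age 3: 0.61100 × 30 = 18.3300
  age 4: 0.27617 × 44 = 12.1515
  age 5: 0.19802 × 17 = 3.3663
R₀ = 18.3300 + 12.1515 + 3.3663 = 33.8478

33.848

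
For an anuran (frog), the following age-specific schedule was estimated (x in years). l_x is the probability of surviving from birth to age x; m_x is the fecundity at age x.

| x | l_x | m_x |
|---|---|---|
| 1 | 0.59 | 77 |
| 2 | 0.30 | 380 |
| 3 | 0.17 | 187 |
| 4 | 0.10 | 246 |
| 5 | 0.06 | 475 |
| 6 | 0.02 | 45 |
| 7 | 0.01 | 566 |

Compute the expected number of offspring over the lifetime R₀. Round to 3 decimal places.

R₀ = Σ l_x m_x:
  age 1: 0.59 × 77 = 45.4300
  age 2: 0.30 × 380 = 114.0000
  age 3: 0.17 × 187 = 31.7900
  age 4: 0.10 × 246 = 24.6000
  age 5: 0.06 × 475 = 28.5000
  age 6: 0.02 × 45 = 0.9000
  age 7: 0.01 × 566 = 5.6600
R₀ = 45.4300 + 114.0000 + 31.7900 + 24.6000 + 28.5000 + 0.9000 + 5.6600 = 250.8800

250.880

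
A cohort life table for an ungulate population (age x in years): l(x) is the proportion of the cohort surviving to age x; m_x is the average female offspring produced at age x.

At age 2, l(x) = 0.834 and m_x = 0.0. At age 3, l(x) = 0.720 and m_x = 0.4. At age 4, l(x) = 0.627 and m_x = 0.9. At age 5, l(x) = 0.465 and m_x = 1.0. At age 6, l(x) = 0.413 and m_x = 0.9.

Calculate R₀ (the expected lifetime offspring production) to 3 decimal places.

R₀ = Σ l(x) m_x:
  age 2: 0.834 × 0.0 = 0.0000
  age 3: 0.720 × 0.4 = 0.2880
  age 4: 0.627 × 0.9 = 0.5643
  age 5: 0.465 × 1.0 = 0.4650
  age 6: 0.413 × 0.9 = 0.3717
R₀ = 0.0000 + 0.2880 + 0.5643 + 0.4650 + 0.3717 = 1.6890

1.689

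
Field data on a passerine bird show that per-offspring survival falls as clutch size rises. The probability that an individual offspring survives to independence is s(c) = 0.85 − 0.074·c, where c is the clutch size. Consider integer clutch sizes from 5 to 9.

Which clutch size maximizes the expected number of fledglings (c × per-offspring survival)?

Expected fledglings = c × s(c):
  c=5: 5 × 0.480 = 2.400
  c=6: 6 × 0.406 = 2.436
  c=7: 7 × 0.332 = 2.324
  c=8: 8 × 0.258 = 2.064
  c=9: 9 × 0.184 = 1.656
Maximum at c = 6 (2.436 fledglings).

6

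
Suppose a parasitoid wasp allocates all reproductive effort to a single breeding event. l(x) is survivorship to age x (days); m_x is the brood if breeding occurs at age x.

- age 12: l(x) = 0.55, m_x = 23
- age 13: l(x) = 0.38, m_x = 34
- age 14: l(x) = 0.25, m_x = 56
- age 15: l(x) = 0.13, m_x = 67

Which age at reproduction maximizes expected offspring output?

14

Expected offspring if breeding at age x = l(x) × m_x:
  age 12: 0.55 × 23 = 12.650
  age 13: 0.38 × 34 = 12.920
  age 14: 0.25 × 56 = 14.000
  age 15: 0.13 × 67 = 8.710
Maximum at age 14 (14.000).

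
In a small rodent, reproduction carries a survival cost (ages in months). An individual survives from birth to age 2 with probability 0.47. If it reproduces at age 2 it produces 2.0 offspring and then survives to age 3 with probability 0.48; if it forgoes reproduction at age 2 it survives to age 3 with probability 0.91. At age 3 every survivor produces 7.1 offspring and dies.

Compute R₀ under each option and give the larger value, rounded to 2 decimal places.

3.04

breed at age 2: R₀ = 0.47 × (2.0 + 0.48 × 7.1) = 0.47 × 5.4080 = 2.5418
delay to age 3: R₀ = 0.47 × (0.91 × 7.1) = 0.47 × 6.4610 = 3.0367
Higher: delay to age 3 (3.0367).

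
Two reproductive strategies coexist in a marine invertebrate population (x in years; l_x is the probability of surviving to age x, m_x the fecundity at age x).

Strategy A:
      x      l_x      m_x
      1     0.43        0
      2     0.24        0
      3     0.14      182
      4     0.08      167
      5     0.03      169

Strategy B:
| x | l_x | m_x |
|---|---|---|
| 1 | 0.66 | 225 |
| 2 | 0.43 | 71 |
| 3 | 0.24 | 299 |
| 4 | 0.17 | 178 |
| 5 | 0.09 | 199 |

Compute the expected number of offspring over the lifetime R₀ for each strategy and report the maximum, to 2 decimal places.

Strategy A: R₀ = 0.43×0 + 0.24×0 + 0.14×182 + 0.08×167 + 0.03×169 = 43.9100
Strategy B: R₀ = 0.66×225 + 0.43×71 + 0.24×299 + 0.17×178 + 0.09×199 = 298.9600
Highest R₀: strategy B with 298.9600.

298.96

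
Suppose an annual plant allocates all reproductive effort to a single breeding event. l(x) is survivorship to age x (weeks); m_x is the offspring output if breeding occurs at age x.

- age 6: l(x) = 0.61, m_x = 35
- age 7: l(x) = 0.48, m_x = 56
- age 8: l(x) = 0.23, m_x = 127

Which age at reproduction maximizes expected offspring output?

8

Expected offspring if breeding at age x = l(x) × m_x:
  age 6: 0.61 × 35 = 21.350
  age 7: 0.48 × 56 = 26.880
  age 8: 0.23 × 127 = 29.210
Maximum at age 8 (29.210).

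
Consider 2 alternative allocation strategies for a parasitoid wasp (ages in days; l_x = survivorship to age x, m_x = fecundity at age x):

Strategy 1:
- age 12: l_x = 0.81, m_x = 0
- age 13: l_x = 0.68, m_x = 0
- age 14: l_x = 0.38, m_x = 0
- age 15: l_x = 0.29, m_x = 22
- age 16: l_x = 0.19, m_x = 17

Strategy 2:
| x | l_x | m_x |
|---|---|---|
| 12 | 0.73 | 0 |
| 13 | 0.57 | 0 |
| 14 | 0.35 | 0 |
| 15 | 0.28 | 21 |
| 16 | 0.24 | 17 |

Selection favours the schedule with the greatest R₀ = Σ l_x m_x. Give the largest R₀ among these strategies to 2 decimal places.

9.96

Strategy 1: R₀ = 0.81×0 + 0.68×0 + 0.38×0 + 0.29×22 + 0.19×17 = 9.6100
Strategy 2: R₀ = 0.73×0 + 0.57×0 + 0.35×0 + 0.28×21 + 0.24×17 = 9.9600
Highest R₀: strategy 2 with 9.9600.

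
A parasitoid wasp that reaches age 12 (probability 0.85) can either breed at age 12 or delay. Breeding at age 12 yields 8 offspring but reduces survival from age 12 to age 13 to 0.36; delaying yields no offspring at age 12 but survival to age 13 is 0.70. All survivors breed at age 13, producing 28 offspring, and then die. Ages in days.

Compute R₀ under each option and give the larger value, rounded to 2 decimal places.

breed at age 12: R₀ = 0.85 × (8 + 0.36 × 28) = 0.85 × 18.0800 = 15.3680
delay to age 13: R₀ = 0.85 × (0.70 × 28) = 0.85 × 19.6000 = 16.6600
Higher: delay to age 13 (16.6600).

16.66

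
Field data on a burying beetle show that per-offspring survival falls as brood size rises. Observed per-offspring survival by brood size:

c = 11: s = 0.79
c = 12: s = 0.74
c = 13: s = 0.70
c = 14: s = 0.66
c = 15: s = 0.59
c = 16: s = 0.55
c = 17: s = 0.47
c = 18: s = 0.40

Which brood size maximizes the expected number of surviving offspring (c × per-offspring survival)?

Expected surviving offspring = c × s(c):
  c=11: 11 × 0.79 = 8.690
  c=12: 12 × 0.74 = 8.880
  c=13: 13 × 0.70 = 9.100
  c=14: 14 × 0.66 = 9.240
  c=15: 15 × 0.59 = 8.850
  c=16: 16 × 0.55 = 8.800
  c=17: 17 × 0.47 = 7.990
  c=18: 18 × 0.40 = 7.200
Maximum at c = 14 (9.240 surviving offspring).

14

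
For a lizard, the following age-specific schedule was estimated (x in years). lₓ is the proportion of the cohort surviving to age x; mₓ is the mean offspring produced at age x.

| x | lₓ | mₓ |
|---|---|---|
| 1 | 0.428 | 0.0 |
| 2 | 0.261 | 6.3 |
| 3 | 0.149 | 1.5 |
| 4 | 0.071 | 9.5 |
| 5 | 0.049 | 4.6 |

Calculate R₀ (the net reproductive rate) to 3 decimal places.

2.768

R₀ = Σ lₓ mₓ:
  age 1: 0.428 × 0.0 = 0.0000
  age 2: 0.261 × 6.3 = 1.6443
  age 3: 0.149 × 1.5 = 0.2235
  age 4: 0.071 × 9.5 = 0.6745
  age 5: 0.049 × 4.6 = 0.2254
R₀ = 0.0000 + 1.6443 + 0.2235 + 0.6745 + 0.2254 = 2.7677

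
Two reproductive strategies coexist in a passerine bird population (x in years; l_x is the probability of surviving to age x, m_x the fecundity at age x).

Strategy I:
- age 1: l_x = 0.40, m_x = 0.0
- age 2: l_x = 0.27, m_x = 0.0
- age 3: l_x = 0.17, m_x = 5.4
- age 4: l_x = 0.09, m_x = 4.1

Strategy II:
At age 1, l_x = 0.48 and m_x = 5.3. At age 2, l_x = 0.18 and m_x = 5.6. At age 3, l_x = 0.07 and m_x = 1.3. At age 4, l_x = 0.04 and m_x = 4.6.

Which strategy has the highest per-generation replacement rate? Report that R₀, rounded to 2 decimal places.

3.83

Strategy I: R₀ = 0.40×0.0 + 0.27×0.0 + 0.17×5.4 + 0.09×4.1 = 1.2870
Strategy II: R₀ = 0.48×5.3 + 0.18×5.6 + 0.07×1.3 + 0.04×4.6 = 3.8270
Highest R₀: strategy II with 3.8270.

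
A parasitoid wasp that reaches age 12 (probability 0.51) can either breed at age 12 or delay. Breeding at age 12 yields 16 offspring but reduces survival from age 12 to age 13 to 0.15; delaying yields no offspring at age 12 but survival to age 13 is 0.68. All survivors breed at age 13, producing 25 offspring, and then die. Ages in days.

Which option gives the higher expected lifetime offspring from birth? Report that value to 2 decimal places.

10.07

breed at age 12: R₀ = 0.51 × (16 + 0.15 × 25) = 0.51 × 19.7500 = 10.0725
delay to age 13: R₀ = 0.51 × (0.68 × 25) = 0.51 × 17.0000 = 8.6700
Higher: breed at age 12 (10.0725).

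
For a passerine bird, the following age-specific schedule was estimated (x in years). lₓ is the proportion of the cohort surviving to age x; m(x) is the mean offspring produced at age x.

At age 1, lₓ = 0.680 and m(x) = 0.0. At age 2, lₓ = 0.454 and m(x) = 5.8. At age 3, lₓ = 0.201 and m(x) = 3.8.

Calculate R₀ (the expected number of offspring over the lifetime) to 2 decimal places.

R₀ = Σ lₓ m(x):
  age 1: 0.680 × 0.0 = 0.0000
  age 2: 0.454 × 5.8 = 2.6332
  age 3: 0.201 × 3.8 = 0.7638
R₀ = 0.0000 + 2.6332 + 0.7638 = 3.3970

3.40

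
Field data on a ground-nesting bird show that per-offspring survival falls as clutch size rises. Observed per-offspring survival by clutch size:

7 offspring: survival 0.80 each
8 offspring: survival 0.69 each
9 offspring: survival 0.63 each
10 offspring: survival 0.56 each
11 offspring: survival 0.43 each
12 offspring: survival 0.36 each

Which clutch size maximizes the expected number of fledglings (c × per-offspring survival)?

9

Expected fledglings = c × s(c):
  c=7: 7 × 0.80 = 5.600
  c=8: 8 × 0.69 = 5.520
  c=9: 9 × 0.63 = 5.670
  c=10: 10 × 0.56 = 5.600
  c=11: 11 × 0.43 = 4.730
  c=12: 12 × 0.36 = 4.320
Maximum at c = 9 (5.670 fledglings).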